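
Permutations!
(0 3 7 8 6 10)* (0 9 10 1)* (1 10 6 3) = (0 1)(3 7 8)(6 10 9) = [1, 0, 2, 7, 4, 5, 10, 8, 3, 6, 9]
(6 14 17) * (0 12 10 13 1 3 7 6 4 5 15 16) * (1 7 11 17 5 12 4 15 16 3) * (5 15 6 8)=(0 4 12 10 13 7 8 5 16)(3 11 17 6 14 15)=[4, 1, 2, 11, 12, 16, 14, 8, 5, 9, 13, 17, 10, 7, 15, 3, 0, 6]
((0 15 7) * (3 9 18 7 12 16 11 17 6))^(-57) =((0 15 12 16 11 17 6 3 9 18 7))^(-57) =(0 18 3 17 16 15 7 9 6 11 12)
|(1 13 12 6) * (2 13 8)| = |(1 8 2 13 12 6)| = 6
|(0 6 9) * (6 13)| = |(0 13 6 9)| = 4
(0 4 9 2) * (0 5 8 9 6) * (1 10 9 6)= (0 4 1 10 9 2 5 8 6)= [4, 10, 5, 3, 1, 8, 0, 7, 6, 2, 9]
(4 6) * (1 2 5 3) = [0, 2, 5, 1, 6, 3, 4] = (1 2 5 3)(4 6)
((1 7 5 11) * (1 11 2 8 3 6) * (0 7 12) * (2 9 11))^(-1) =(0 12 1 6 3 8 2 11 9 5 7)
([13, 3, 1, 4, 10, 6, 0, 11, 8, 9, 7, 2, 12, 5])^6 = [5, 2, 11, 1, 3, 0, 13, 10, 8, 9, 4, 7, 12, 6]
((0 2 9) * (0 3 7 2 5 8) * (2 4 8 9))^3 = ((0 5 9 3 7 4 8))^3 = (0 3 8 9 4 5 7)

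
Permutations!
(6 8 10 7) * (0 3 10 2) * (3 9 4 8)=(0 9 4 8 2)(3 10 7 6)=[9, 1, 0, 10, 8, 5, 3, 6, 2, 4, 7]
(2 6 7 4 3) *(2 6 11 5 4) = (2 11 5 4 3 6 7) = [0, 1, 11, 6, 3, 4, 7, 2, 8, 9, 10, 5]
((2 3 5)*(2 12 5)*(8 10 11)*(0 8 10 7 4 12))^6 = (12)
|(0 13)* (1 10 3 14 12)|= 10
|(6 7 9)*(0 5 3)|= 3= |(0 5 3)(6 7 9)|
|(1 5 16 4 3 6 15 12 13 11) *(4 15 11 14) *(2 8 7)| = 33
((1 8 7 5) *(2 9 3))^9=(9)(1 8 7 5)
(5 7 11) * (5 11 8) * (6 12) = [0, 1, 2, 3, 4, 7, 12, 8, 5, 9, 10, 11, 6] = (5 7 8)(6 12)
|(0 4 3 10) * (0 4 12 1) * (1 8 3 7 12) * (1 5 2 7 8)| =|(0 5 2 7 12 1)(3 10 4 8)| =12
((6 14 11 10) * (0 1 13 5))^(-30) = ((0 1 13 5)(6 14 11 10))^(-30) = (0 13)(1 5)(6 11)(10 14)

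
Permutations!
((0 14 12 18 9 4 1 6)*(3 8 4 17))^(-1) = (0 6 1 4 8 3 17 9 18 12 14)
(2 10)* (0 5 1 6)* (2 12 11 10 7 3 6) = (0 5 1 2 7 3 6)(10 12 11) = [5, 2, 7, 6, 4, 1, 0, 3, 8, 9, 12, 10, 11]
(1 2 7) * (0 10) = (0 10)(1 2 7) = [10, 2, 7, 3, 4, 5, 6, 1, 8, 9, 0]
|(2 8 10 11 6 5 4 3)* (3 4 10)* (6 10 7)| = |(2 8 3)(5 7 6)(10 11)| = 6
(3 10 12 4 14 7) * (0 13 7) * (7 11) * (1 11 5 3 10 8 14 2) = (0 13 5 3 8 14)(1 11 7 10 12 4 2) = [13, 11, 1, 8, 2, 3, 6, 10, 14, 9, 12, 7, 4, 5, 0]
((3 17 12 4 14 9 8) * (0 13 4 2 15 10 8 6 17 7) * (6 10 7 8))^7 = (0 17 4 2 9 7 6 13 12 14 15 10)(3 8)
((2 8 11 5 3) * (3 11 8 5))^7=((2 5 11 3))^7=(2 3 11 5)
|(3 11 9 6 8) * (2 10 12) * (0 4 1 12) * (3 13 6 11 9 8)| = 6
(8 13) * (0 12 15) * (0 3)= [12, 1, 2, 0, 4, 5, 6, 7, 13, 9, 10, 11, 15, 8, 14, 3]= (0 12 15 3)(8 13)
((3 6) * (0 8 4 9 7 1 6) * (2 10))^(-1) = (0 3 6 1 7 9 4 8)(2 10)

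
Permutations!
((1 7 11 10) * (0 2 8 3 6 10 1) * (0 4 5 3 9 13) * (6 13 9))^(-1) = ((0 2 8 6 10 4 5 3 13)(1 7 11))^(-1) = (0 13 3 5 4 10 6 8 2)(1 11 7)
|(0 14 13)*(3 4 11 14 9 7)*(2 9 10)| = 10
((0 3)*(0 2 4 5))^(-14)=(0 3 2 4 5)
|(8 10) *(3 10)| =3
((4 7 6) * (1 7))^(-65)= ((1 7 6 4))^(-65)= (1 4 6 7)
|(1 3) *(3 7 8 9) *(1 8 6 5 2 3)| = 8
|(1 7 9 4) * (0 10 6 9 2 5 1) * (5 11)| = 5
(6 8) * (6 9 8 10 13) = (6 10 13)(8 9) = [0, 1, 2, 3, 4, 5, 10, 7, 9, 8, 13, 11, 12, 6]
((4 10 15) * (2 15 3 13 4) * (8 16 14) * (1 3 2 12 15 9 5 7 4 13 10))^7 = (1 4 7 5 9 2 10 3)(8 16 14)(12 15)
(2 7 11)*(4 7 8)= (2 8 4 7 11)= [0, 1, 8, 3, 7, 5, 6, 11, 4, 9, 10, 2]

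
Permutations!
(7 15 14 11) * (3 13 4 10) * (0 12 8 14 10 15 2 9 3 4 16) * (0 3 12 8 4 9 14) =[8, 1, 14, 13, 15, 5, 6, 2, 0, 12, 9, 7, 4, 16, 11, 10, 3] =(0 8)(2 14 11 7)(3 13 16)(4 15 10 9 12)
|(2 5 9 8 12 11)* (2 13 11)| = 10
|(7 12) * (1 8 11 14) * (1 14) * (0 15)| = 6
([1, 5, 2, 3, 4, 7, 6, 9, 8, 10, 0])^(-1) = (0 10 9 7 5 1)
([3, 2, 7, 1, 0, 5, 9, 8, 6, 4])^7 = (0 9 8 2 3 4 6 7 1)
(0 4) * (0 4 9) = (0 9) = [9, 1, 2, 3, 4, 5, 6, 7, 8, 0]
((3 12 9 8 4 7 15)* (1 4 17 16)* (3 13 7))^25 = ((1 4 3 12 9 8 17 16)(7 15 13))^25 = (1 4 3 12 9 8 17 16)(7 15 13)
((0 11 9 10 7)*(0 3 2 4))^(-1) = ((0 11 9 10 7 3 2 4))^(-1) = (0 4 2 3 7 10 9 11)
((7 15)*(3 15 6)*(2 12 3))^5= ((2 12 3 15 7 6))^5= (2 6 7 15 3 12)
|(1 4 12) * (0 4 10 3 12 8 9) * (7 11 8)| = 12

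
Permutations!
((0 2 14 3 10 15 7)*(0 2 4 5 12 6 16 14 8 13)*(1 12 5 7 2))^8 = (0 3 7 15 12 8 16)(1 2 6 13 14 4 10)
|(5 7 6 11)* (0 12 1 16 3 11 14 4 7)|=28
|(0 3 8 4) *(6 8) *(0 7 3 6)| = 6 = |(0 6 8 4 7 3)|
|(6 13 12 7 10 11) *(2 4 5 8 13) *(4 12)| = 12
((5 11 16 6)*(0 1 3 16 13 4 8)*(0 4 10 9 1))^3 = ((1 3 16 6 5 11 13 10 9)(4 8))^3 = (1 6 13)(3 5 10)(4 8)(9 16 11)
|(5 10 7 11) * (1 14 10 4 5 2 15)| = |(1 14 10 7 11 2 15)(4 5)| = 14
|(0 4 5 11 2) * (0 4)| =|(2 4 5 11)| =4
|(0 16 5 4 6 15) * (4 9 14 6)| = |(0 16 5 9 14 6 15)| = 7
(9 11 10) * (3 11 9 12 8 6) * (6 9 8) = [0, 1, 2, 11, 4, 5, 3, 7, 9, 8, 12, 10, 6] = (3 11 10 12 6)(8 9)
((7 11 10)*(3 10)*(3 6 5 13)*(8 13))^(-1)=(3 13 8 5 6 11 7 10)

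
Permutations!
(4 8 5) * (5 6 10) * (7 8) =(4 7 8 6 10 5) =[0, 1, 2, 3, 7, 4, 10, 8, 6, 9, 5]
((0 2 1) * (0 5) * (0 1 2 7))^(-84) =((0 7)(1 5))^(-84) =(7)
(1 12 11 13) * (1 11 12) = (11 13) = [0, 1, 2, 3, 4, 5, 6, 7, 8, 9, 10, 13, 12, 11]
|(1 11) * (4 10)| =2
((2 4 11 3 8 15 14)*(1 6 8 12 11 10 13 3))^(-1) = ((1 6 8 15 14 2 4 10 13 3 12 11))^(-1) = (1 11 12 3 13 10 4 2 14 15 8 6)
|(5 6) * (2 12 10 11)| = |(2 12 10 11)(5 6)| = 4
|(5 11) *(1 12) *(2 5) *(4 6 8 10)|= 12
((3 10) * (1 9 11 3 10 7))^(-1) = (1 7 3 11 9) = ((1 9 11 3 7))^(-1)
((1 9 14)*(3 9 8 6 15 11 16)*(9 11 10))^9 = (16)(1 6 10 14 8 15 9) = ((1 8 6 15 10 9 14)(3 11 16))^9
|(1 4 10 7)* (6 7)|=|(1 4 10 6 7)|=5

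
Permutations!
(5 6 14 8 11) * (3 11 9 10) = [0, 1, 2, 11, 4, 6, 14, 7, 9, 10, 3, 5, 12, 13, 8] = (3 11 5 6 14 8 9 10)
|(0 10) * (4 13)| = 2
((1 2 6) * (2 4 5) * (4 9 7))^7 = ((1 9 7 4 5 2 6))^7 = (9)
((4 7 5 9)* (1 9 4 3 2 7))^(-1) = ((1 9 3 2 7 5 4))^(-1) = (1 4 5 7 2 3 9)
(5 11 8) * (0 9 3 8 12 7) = (0 9 3 8 5 11 12 7) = [9, 1, 2, 8, 4, 11, 6, 0, 5, 3, 10, 12, 7]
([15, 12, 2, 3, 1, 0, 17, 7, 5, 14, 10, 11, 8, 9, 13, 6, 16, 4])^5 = (0 1 15 12 6 8 17 5 4)(9 13 14)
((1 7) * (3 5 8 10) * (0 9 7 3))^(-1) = ((0 9 7 1 3 5 8 10))^(-1) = (0 10 8 5 3 1 7 9)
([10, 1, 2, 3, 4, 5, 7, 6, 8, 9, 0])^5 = (0 10)(6 7)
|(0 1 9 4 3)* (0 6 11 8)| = |(0 1 9 4 3 6 11 8)| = 8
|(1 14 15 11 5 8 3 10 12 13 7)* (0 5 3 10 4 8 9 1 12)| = |(0 5 9 1 14 15 11 3 4 8 10)(7 12 13)| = 33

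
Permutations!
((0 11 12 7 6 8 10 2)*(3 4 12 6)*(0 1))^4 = ((0 11 6 8 10 2 1)(3 4 12 7))^4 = (12)(0 10 11 2 6 1 8)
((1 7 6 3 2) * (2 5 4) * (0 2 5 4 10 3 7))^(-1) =(0 1 2)(3 10 5 4)(6 7)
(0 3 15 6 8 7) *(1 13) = [3, 13, 2, 15, 4, 5, 8, 0, 7, 9, 10, 11, 12, 1, 14, 6] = (0 3 15 6 8 7)(1 13)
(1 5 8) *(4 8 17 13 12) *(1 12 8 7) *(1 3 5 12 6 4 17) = (1 12 17 13 8 6 4 7 3 5) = [0, 12, 2, 5, 7, 1, 4, 3, 6, 9, 10, 11, 17, 8, 14, 15, 16, 13]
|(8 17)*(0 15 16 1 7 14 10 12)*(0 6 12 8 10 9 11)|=|(0 15 16 1 7 14 9 11)(6 12)(8 17 10)|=24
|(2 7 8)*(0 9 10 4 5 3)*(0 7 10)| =14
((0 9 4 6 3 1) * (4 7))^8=((0 9 7 4 6 3 1))^8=(0 9 7 4 6 3 1)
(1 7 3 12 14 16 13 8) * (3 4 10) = (1 7 4 10 3 12 14 16 13 8) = [0, 7, 2, 12, 10, 5, 6, 4, 1, 9, 3, 11, 14, 8, 16, 15, 13]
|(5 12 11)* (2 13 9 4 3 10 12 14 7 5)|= 24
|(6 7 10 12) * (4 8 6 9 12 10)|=|(4 8 6 7)(9 12)|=4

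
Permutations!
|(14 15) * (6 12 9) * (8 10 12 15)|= |(6 15 14 8 10 12 9)|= 7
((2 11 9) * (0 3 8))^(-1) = ((0 3 8)(2 11 9))^(-1) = (0 8 3)(2 9 11)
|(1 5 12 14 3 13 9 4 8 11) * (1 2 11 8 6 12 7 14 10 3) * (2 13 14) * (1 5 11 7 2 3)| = |(1 11 13 9 4 6 12 10)(2 7 3 14 5)| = 40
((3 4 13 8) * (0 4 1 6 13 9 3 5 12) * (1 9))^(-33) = ((0 4 1 6 13 8 5 12)(3 9))^(-33) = (0 12 5 8 13 6 1 4)(3 9)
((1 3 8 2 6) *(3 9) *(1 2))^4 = ((1 9 3 8)(2 6))^4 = (9)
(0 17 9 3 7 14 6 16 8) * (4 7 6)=[17, 1, 2, 6, 7, 5, 16, 14, 0, 3, 10, 11, 12, 13, 4, 15, 8, 9]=(0 17 9 3 6 16 8)(4 7 14)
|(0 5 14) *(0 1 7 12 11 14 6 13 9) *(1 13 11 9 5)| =5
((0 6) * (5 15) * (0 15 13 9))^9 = (0 5)(6 13)(9 15)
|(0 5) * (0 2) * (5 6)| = 4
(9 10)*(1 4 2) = (1 4 2)(9 10) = [0, 4, 1, 3, 2, 5, 6, 7, 8, 10, 9]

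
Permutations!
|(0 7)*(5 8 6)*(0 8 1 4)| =7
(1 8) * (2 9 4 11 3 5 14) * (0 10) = (0 10)(1 8)(2 9 4 11 3 5 14) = [10, 8, 9, 5, 11, 14, 6, 7, 1, 4, 0, 3, 12, 13, 2]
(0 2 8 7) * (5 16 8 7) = (0 2 7)(5 16 8) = [2, 1, 7, 3, 4, 16, 6, 0, 5, 9, 10, 11, 12, 13, 14, 15, 8]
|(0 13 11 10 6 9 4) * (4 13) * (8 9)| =6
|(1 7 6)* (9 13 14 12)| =12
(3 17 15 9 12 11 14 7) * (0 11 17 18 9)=(0 11 14 7 3 18 9 12 17 15)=[11, 1, 2, 18, 4, 5, 6, 3, 8, 12, 10, 14, 17, 13, 7, 0, 16, 15, 9]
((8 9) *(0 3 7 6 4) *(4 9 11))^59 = (0 6 11 3 9 4 7 8)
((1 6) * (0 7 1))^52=((0 7 1 6))^52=(7)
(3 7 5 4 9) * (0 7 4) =(0 7 5)(3 4 9) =[7, 1, 2, 4, 9, 0, 6, 5, 8, 3]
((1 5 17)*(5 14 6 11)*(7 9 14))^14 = (1 5 6 9)(7 17 11 14)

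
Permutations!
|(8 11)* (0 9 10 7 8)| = 6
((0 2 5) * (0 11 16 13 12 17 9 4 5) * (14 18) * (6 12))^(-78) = (18)(4 16 12)(5 13 17)(6 9 11)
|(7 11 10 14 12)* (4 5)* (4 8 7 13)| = |(4 5 8 7 11 10 14 12 13)| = 9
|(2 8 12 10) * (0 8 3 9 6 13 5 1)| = |(0 8 12 10 2 3 9 6 13 5 1)| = 11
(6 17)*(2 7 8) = [0, 1, 7, 3, 4, 5, 17, 8, 2, 9, 10, 11, 12, 13, 14, 15, 16, 6] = (2 7 8)(6 17)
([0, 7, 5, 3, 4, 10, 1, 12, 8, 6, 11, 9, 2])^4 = (1 5 6 2 9 12 11 7 10)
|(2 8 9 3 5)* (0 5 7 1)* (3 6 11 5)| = 12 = |(0 3 7 1)(2 8 9 6 11 5)|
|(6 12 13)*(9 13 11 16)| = 6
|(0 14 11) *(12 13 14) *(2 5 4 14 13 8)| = |(0 12 8 2 5 4 14 11)| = 8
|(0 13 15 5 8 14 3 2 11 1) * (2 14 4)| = |(0 13 15 5 8 4 2 11 1)(3 14)| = 18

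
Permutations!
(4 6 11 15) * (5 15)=(4 6 11 5 15)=[0, 1, 2, 3, 6, 15, 11, 7, 8, 9, 10, 5, 12, 13, 14, 4]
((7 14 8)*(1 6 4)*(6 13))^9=(14)(1 13 6 4)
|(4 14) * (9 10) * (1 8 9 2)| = 10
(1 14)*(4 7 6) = (1 14)(4 7 6) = [0, 14, 2, 3, 7, 5, 4, 6, 8, 9, 10, 11, 12, 13, 1]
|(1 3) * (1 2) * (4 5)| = 6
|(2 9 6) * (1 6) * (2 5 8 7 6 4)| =4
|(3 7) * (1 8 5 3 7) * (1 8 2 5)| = |(1 2 5 3 8)| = 5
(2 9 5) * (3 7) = (2 9 5)(3 7) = [0, 1, 9, 7, 4, 2, 6, 3, 8, 5]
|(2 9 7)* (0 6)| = |(0 6)(2 9 7)| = 6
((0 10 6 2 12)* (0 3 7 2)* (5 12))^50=(12)(0 6 10)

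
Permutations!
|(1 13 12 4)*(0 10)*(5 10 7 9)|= 20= |(0 7 9 5 10)(1 13 12 4)|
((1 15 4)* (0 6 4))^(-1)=(0 15 1 4 6)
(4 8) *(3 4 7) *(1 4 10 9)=(1 4 8 7 3 10 9)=[0, 4, 2, 10, 8, 5, 6, 3, 7, 1, 9]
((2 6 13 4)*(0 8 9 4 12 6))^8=((0 8 9 4 2)(6 13 12))^8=(0 4 8 2 9)(6 12 13)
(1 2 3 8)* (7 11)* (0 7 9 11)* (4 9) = (0 7)(1 2 3 8)(4 9 11) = [7, 2, 3, 8, 9, 5, 6, 0, 1, 11, 10, 4]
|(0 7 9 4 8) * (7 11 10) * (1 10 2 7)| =14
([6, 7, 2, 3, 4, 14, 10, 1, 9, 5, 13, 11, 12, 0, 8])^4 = [0, 1, 2, 3, 4, 5, 6, 7, 8, 9, 10, 11, 12, 13, 14]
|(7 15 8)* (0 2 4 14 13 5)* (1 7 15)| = |(0 2 4 14 13 5)(1 7)(8 15)| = 6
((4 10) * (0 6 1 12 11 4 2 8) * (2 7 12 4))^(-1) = ((0 6 1 4 10 7 12 11 2 8))^(-1) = (0 8 2 11 12 7 10 4 1 6)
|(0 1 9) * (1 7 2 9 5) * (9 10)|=|(0 7 2 10 9)(1 5)|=10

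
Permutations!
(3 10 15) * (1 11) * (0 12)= (0 12)(1 11)(3 10 15)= [12, 11, 2, 10, 4, 5, 6, 7, 8, 9, 15, 1, 0, 13, 14, 3]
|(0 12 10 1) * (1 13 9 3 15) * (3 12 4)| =20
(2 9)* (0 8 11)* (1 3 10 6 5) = (0 8 11)(1 3 10 6 5)(2 9) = [8, 3, 9, 10, 4, 1, 5, 7, 11, 2, 6, 0]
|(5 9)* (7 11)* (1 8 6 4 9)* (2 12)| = 6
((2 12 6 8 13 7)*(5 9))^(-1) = (2 7 13 8 6 12)(5 9)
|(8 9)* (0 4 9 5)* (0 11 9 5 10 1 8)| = |(0 4 5 11 9)(1 8 10)| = 15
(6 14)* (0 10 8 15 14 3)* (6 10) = [6, 1, 2, 0, 4, 5, 3, 7, 15, 9, 8, 11, 12, 13, 10, 14] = (0 6 3)(8 15 14 10)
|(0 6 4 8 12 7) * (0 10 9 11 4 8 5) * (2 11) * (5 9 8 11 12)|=|(0 6 11 4 9 2 12 7 10 8 5)|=11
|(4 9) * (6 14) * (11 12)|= 2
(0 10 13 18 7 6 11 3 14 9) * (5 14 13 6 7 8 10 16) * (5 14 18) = (0 16 14 9)(3 13 5 18 8 10 6 11) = [16, 1, 2, 13, 4, 18, 11, 7, 10, 0, 6, 3, 12, 5, 9, 15, 14, 17, 8]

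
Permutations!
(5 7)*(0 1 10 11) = [1, 10, 2, 3, 4, 7, 6, 5, 8, 9, 11, 0] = (0 1 10 11)(5 7)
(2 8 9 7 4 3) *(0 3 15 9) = (0 3 2 8)(4 15 9 7) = [3, 1, 8, 2, 15, 5, 6, 4, 0, 7, 10, 11, 12, 13, 14, 9]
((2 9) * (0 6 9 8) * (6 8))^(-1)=((0 8)(2 6 9))^(-1)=(0 8)(2 9 6)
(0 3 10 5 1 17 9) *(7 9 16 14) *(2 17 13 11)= [3, 13, 17, 10, 4, 1, 6, 9, 8, 0, 5, 2, 12, 11, 7, 15, 14, 16]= (0 3 10 5 1 13 11 2 17 16 14 7 9)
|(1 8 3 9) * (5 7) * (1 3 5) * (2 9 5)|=7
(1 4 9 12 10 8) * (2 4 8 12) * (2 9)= (1 8)(2 4)(10 12)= [0, 8, 4, 3, 2, 5, 6, 7, 1, 9, 12, 11, 10]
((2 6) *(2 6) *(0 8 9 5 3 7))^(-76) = (0 9 3)(5 7 8)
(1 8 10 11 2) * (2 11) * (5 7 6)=[0, 8, 1, 3, 4, 7, 5, 6, 10, 9, 2, 11]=(11)(1 8 10 2)(5 7 6)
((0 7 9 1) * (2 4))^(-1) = ((0 7 9 1)(2 4))^(-1) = (0 1 9 7)(2 4)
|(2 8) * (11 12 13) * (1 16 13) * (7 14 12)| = 14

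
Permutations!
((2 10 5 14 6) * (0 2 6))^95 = ((0 2 10 5 14))^95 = (14)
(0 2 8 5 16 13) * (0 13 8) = [2, 1, 0, 3, 4, 16, 6, 7, 5, 9, 10, 11, 12, 13, 14, 15, 8] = (0 2)(5 16 8)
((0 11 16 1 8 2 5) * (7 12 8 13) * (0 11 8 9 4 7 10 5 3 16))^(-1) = (0 11 5 10 13 1 16 3 2 8)(4 9 12 7)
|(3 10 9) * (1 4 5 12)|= 12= |(1 4 5 12)(3 10 9)|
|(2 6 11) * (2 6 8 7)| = 6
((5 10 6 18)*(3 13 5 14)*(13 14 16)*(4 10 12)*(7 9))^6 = ((3 14)(4 10 6 18 16 13 5 12)(7 9))^6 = (4 5 16 6)(10 12 13 18)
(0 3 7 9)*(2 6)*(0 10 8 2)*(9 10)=(0 3 7 10 8 2 6)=[3, 1, 6, 7, 4, 5, 0, 10, 2, 9, 8]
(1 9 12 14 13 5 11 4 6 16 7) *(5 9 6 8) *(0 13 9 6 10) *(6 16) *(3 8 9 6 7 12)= [13, 10, 2, 8, 9, 11, 7, 1, 5, 3, 0, 4, 14, 16, 6, 15, 12]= (0 13 16 12 14 6 7 1 10)(3 8 5 11 4 9)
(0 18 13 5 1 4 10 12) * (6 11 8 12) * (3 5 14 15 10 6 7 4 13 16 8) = (0 18 16 8 12)(1 13 14 15 10 7 4 6 11 3 5) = [18, 13, 2, 5, 6, 1, 11, 4, 12, 9, 7, 3, 0, 14, 15, 10, 8, 17, 16]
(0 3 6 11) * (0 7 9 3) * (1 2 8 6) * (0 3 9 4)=[3, 2, 8, 1, 0, 5, 11, 4, 6, 9, 10, 7]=(0 3 1 2 8 6 11 7 4)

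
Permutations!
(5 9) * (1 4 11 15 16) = (1 4 11 15 16)(5 9) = [0, 4, 2, 3, 11, 9, 6, 7, 8, 5, 10, 15, 12, 13, 14, 16, 1]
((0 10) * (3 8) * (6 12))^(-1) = ((0 10)(3 8)(6 12))^(-1) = (0 10)(3 8)(6 12)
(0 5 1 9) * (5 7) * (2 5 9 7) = (0 2 5 1 7 9) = [2, 7, 5, 3, 4, 1, 6, 9, 8, 0]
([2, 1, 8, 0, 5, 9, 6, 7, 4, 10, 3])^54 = [10, 1, 3, 9, 2, 8, 6, 7, 0, 4, 5]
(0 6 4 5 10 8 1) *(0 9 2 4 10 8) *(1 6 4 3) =[4, 9, 3, 1, 5, 8, 10, 7, 6, 2, 0] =(0 4 5 8 6 10)(1 9 2 3)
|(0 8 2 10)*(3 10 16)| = 6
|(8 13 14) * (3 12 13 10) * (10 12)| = |(3 10)(8 12 13 14)| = 4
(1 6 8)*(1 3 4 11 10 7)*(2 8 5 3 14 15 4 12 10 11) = (1 6 5 3 12 10 7)(2 8 14 15 4) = [0, 6, 8, 12, 2, 3, 5, 1, 14, 9, 7, 11, 10, 13, 15, 4]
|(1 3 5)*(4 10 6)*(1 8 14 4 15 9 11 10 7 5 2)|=15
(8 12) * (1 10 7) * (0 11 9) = (0 11 9)(1 10 7)(8 12) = [11, 10, 2, 3, 4, 5, 6, 1, 12, 0, 7, 9, 8]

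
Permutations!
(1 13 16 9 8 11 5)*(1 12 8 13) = (5 12 8 11)(9 13 16) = [0, 1, 2, 3, 4, 12, 6, 7, 11, 13, 10, 5, 8, 16, 14, 15, 9]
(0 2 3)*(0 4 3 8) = [2, 1, 8, 4, 3, 5, 6, 7, 0] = (0 2 8)(3 4)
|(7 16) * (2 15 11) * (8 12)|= |(2 15 11)(7 16)(8 12)|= 6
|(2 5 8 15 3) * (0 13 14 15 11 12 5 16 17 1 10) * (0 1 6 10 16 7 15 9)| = 20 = |(0 13 14 9)(1 16 17 6 10)(2 7 15 3)(5 8 11 12)|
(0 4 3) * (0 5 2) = (0 4 3 5 2) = [4, 1, 0, 5, 3, 2]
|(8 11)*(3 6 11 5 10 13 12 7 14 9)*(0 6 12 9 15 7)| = |(0 6 11 8 5 10 13 9 3 12)(7 14 15)| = 30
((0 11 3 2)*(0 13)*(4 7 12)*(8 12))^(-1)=(0 13 2 3 11)(4 12 8 7)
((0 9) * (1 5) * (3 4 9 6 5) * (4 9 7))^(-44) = (0 3 5)(1 6 9)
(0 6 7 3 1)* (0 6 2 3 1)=(0 2 3)(1 6 7)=[2, 6, 3, 0, 4, 5, 7, 1]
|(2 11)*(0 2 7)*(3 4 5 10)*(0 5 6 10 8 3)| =10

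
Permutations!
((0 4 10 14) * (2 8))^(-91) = ((0 4 10 14)(2 8))^(-91) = (0 4 10 14)(2 8)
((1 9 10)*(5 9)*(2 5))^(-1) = ((1 2 5 9 10))^(-1) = (1 10 9 5 2)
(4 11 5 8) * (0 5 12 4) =[5, 1, 2, 3, 11, 8, 6, 7, 0, 9, 10, 12, 4] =(0 5 8)(4 11 12)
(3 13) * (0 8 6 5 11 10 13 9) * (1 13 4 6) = (0 8 1 13 3 9)(4 6 5 11 10) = [8, 13, 2, 9, 6, 11, 5, 7, 1, 0, 4, 10, 12, 3]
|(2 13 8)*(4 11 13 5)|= 6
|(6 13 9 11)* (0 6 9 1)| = 4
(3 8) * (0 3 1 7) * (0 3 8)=(0 8 1 7 3)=[8, 7, 2, 0, 4, 5, 6, 3, 1]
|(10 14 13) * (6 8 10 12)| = 6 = |(6 8 10 14 13 12)|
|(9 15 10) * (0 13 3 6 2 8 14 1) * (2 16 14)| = 42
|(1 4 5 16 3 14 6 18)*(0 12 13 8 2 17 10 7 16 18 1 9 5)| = |(0 12 13 8 2 17 10 7 16 3 14 6 1 4)(5 18 9)| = 42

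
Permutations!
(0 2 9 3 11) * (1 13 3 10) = [2, 13, 9, 11, 4, 5, 6, 7, 8, 10, 1, 0, 12, 3] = (0 2 9 10 1 13 3 11)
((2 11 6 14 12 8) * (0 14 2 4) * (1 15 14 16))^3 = ((0 16 1 15 14 12 8 4)(2 11 6))^3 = (0 15 8 16 14 4 1 12)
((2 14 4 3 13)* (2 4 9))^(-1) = ((2 14 9)(3 13 4))^(-1) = (2 9 14)(3 4 13)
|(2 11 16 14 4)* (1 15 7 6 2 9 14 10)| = |(1 15 7 6 2 11 16 10)(4 9 14)| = 24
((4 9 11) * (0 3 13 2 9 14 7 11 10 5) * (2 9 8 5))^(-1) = (0 5 8 2 10 9 13 3)(4 11 7 14)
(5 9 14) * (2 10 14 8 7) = [0, 1, 10, 3, 4, 9, 6, 2, 7, 8, 14, 11, 12, 13, 5] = (2 10 14 5 9 8 7)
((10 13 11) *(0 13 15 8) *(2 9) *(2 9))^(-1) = ((0 13 11 10 15 8))^(-1) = (0 8 15 10 11 13)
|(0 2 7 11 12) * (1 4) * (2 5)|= 6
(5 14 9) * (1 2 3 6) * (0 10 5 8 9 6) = (0 10 5 14 6 1 2 3)(8 9) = [10, 2, 3, 0, 4, 14, 1, 7, 9, 8, 5, 11, 12, 13, 6]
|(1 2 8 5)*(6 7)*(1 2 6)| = |(1 6 7)(2 8 5)| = 3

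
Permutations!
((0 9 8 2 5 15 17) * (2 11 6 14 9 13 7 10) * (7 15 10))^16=(17)(2 5 10)(6 14 9 8 11)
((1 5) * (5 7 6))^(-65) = (1 5 6 7) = ((1 7 6 5))^(-65)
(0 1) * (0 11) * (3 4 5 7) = [1, 11, 2, 4, 5, 7, 6, 3, 8, 9, 10, 0] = (0 1 11)(3 4 5 7)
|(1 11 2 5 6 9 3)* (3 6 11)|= 6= |(1 3)(2 5 11)(6 9)|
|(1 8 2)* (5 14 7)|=|(1 8 2)(5 14 7)|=3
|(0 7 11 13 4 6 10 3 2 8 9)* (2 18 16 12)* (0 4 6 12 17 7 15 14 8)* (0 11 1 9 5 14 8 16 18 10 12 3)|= 65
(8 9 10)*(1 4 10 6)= (1 4 10 8 9 6)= [0, 4, 2, 3, 10, 5, 1, 7, 9, 6, 8]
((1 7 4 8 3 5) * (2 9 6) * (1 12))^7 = (12)(2 9 6)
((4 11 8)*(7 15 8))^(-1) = (4 8 15 7 11)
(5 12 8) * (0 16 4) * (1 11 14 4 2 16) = (0 1 11 14 4)(2 16)(5 12 8) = [1, 11, 16, 3, 0, 12, 6, 7, 5, 9, 10, 14, 8, 13, 4, 15, 2]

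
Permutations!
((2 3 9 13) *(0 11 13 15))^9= ((0 11 13 2 3 9 15))^9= (0 13 3 15 11 2 9)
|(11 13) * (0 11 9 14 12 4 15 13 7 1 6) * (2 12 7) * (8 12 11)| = |(0 8 12 4 15 13 9 14 7 1 6)(2 11)| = 22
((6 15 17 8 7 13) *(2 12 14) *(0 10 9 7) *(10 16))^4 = ((0 16 10 9 7 13 6 15 17 8)(2 12 14))^4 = (0 7 17 10 6)(2 12 14)(8 9 15 16 13)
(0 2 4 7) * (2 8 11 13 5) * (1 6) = (0 8 11 13 5 2 4 7)(1 6) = [8, 6, 4, 3, 7, 2, 1, 0, 11, 9, 10, 13, 12, 5]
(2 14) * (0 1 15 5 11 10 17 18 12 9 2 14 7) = (0 1 15 5 11 10 17 18 12 9 2 7) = [1, 15, 7, 3, 4, 11, 6, 0, 8, 2, 17, 10, 9, 13, 14, 5, 16, 18, 12]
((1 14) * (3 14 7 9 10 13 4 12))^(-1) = ((1 7 9 10 13 4 12 3 14))^(-1) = (1 14 3 12 4 13 10 9 7)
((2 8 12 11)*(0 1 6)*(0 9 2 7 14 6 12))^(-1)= (0 8 2 9 6 14 7 11 12 1)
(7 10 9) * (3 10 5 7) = [0, 1, 2, 10, 4, 7, 6, 5, 8, 3, 9] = (3 10 9)(5 7)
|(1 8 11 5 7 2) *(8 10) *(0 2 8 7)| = 8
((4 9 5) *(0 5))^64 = ((0 5 4 9))^64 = (9)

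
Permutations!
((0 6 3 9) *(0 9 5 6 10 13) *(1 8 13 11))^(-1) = (0 13 8 1 11 10)(3 6 5)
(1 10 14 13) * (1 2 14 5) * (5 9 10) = (1 5)(2 14 13)(9 10) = [0, 5, 14, 3, 4, 1, 6, 7, 8, 10, 9, 11, 12, 2, 13]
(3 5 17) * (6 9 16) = [0, 1, 2, 5, 4, 17, 9, 7, 8, 16, 10, 11, 12, 13, 14, 15, 6, 3] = (3 5 17)(6 9 16)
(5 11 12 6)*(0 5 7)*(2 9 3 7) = (0 5 11 12 6 2 9 3 7) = [5, 1, 9, 7, 4, 11, 2, 0, 8, 3, 10, 12, 6]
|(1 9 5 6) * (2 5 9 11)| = |(1 11 2 5 6)| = 5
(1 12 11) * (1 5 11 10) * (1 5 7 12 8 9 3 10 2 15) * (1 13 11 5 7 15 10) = (1 8 9 3)(2 10 7 12)(11 15 13) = [0, 8, 10, 1, 4, 5, 6, 12, 9, 3, 7, 15, 2, 11, 14, 13]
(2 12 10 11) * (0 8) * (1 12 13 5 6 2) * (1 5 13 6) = (13)(0 8)(1 12 10 11 5)(2 6) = [8, 12, 6, 3, 4, 1, 2, 7, 0, 9, 11, 5, 10, 13]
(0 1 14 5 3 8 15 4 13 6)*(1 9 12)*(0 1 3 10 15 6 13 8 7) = (0 9 12 3 7)(1 14 5 10 15 4 8 6) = [9, 14, 2, 7, 8, 10, 1, 0, 6, 12, 15, 11, 3, 13, 5, 4]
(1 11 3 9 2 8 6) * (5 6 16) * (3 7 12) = [0, 11, 8, 9, 4, 6, 1, 12, 16, 2, 10, 7, 3, 13, 14, 15, 5] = (1 11 7 12 3 9 2 8 16 5 6)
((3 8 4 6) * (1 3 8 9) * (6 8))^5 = (1 9 3)(4 8)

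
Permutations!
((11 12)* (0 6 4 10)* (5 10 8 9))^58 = ((0 6 4 8 9 5 10)(11 12))^58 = (12)(0 4 9 10 6 8 5)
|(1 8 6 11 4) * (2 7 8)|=7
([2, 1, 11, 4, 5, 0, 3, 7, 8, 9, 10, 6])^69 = [5, 1, 0, 6, 3, 4, 11, 7, 8, 9, 10, 2]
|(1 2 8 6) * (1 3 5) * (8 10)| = 7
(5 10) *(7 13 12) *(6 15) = (5 10)(6 15)(7 13 12) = [0, 1, 2, 3, 4, 10, 15, 13, 8, 9, 5, 11, 7, 12, 14, 6]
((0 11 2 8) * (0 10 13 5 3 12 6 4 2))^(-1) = (0 11)(2 4 6 12 3 5 13 10 8) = ((0 11)(2 8 10 13 5 3 12 6 4))^(-1)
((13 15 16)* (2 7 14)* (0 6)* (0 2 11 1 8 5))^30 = (16)(0 7 1)(2 11 5)(6 14 8)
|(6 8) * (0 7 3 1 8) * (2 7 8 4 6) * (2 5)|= |(0 8 5 2 7 3 1 4 6)|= 9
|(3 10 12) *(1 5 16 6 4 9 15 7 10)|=|(1 5 16 6 4 9 15 7 10 12 3)|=11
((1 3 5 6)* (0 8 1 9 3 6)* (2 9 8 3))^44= ((0 3 5)(1 6 8)(2 9))^44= (9)(0 5 3)(1 8 6)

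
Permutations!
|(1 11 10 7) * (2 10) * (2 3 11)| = 4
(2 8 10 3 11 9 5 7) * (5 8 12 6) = (2 12 6 5 7)(3 11 9 8 10) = [0, 1, 12, 11, 4, 7, 5, 2, 10, 8, 3, 9, 6]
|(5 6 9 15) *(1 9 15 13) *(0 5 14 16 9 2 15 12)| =28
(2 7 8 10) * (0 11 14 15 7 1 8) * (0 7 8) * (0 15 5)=[11, 15, 1, 3, 4, 0, 6, 7, 10, 9, 2, 14, 12, 13, 5, 8]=(0 11 14 5)(1 15 8 10 2)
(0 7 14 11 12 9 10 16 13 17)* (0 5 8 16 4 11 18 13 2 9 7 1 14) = (0 1 14 18 13 17 5 8 16 2 9 10 4 11 12 7) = [1, 14, 9, 3, 11, 8, 6, 0, 16, 10, 4, 12, 7, 17, 18, 15, 2, 5, 13]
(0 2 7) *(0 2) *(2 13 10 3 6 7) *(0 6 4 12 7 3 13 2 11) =(0 6 3 4 12 7 2 11)(10 13) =[6, 1, 11, 4, 12, 5, 3, 2, 8, 9, 13, 0, 7, 10]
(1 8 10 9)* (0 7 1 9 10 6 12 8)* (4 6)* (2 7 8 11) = (0 8 4 6 12 11 2 7 1) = [8, 0, 7, 3, 6, 5, 12, 1, 4, 9, 10, 2, 11]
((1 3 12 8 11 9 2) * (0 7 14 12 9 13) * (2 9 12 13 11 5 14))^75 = ((0 7 2 1 3 12 8 5 14 13))^75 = (0 12)(1 14)(2 5)(3 13)(7 8)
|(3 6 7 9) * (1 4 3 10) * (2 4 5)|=9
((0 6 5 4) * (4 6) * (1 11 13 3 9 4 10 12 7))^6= (0 13 12 9 1)(3 7 4 11 10)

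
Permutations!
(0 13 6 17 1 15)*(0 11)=(0 13 6 17 1 15 11)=[13, 15, 2, 3, 4, 5, 17, 7, 8, 9, 10, 0, 12, 6, 14, 11, 16, 1]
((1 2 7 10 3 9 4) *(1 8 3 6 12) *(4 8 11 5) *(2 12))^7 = ((1 12)(2 7 10 6)(3 9 8)(4 11 5))^7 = (1 12)(2 6 10 7)(3 9 8)(4 11 5)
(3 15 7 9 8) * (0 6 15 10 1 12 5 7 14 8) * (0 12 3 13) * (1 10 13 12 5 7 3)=(0 6 15 14 8 12 7 9 5 3 13)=[6, 1, 2, 13, 4, 3, 15, 9, 12, 5, 10, 11, 7, 0, 8, 14]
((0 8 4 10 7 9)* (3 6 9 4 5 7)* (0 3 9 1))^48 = ((0 8 5 7 4 10 9 3 6 1))^48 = (0 6 9 4 5)(1 3 10 7 8)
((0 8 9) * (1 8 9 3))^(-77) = (0 9)(1 8 3)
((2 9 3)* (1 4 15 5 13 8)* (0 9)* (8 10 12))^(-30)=(0 3)(1 15 13 12)(2 9)(4 5 10 8)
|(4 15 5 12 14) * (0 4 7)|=7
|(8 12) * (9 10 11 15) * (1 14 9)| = |(1 14 9 10 11 15)(8 12)| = 6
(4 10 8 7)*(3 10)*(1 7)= (1 7 4 3 10 8)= [0, 7, 2, 10, 3, 5, 6, 4, 1, 9, 8]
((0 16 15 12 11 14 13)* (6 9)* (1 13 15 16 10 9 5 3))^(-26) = (16)(0 1 5 9)(3 6 10 13)(11 15)(12 14)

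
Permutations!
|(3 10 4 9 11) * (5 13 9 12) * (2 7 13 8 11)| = |(2 7 13 9)(3 10 4 12 5 8 11)| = 28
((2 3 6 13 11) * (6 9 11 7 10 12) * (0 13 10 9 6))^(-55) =(0 2)(3 13)(6 7)(9 10)(11 12)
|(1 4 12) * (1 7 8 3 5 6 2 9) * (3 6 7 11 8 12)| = |(1 4 3 5 7 12 11 8 6 2 9)| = 11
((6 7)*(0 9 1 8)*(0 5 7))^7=(9)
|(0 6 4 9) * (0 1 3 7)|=7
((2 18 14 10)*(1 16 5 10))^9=(1 5 2 14 16 10 18)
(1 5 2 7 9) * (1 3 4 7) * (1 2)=(1 5)(3 4 7 9)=[0, 5, 2, 4, 7, 1, 6, 9, 8, 3]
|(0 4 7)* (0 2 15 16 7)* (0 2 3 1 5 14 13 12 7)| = 35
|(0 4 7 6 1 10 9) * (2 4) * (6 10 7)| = 8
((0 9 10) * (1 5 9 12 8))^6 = (0 10 9 5 1 8 12)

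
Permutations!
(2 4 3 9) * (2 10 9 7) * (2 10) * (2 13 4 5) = (2 5)(3 7 10 9 13 4) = [0, 1, 5, 7, 3, 2, 6, 10, 8, 13, 9, 11, 12, 4]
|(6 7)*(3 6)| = |(3 6 7)| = 3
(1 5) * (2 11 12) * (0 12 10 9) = (0 12 2 11 10 9)(1 5) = [12, 5, 11, 3, 4, 1, 6, 7, 8, 0, 9, 10, 2]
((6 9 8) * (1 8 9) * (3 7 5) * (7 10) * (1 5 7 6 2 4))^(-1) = ((1 8 2 4)(3 10 6 5))^(-1) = (1 4 2 8)(3 5 6 10)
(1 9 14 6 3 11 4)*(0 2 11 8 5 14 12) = [2, 9, 11, 8, 1, 14, 3, 7, 5, 12, 10, 4, 0, 13, 6] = (0 2 11 4 1 9 12)(3 8 5 14 6)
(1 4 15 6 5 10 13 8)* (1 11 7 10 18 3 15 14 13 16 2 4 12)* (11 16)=(1 12)(2 4 14 13 8 16)(3 15 6 5 18)(7 10 11)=[0, 12, 4, 15, 14, 18, 5, 10, 16, 9, 11, 7, 1, 8, 13, 6, 2, 17, 3]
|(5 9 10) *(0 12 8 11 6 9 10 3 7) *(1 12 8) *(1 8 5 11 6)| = |(0 5 10 11 1 12 8 6 9 3 7)| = 11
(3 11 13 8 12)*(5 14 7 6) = (3 11 13 8 12)(5 14 7 6) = [0, 1, 2, 11, 4, 14, 5, 6, 12, 9, 10, 13, 3, 8, 7]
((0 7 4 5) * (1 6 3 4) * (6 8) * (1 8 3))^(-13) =(0 6 4 7 1 5 8 3)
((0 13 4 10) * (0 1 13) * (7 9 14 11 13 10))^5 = (1 10)(4 13 11 14 9 7)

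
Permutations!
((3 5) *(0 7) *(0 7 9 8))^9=(9)(3 5)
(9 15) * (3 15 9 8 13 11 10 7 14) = [0, 1, 2, 15, 4, 5, 6, 14, 13, 9, 7, 10, 12, 11, 3, 8] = (3 15 8 13 11 10 7 14)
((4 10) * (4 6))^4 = (4 10 6)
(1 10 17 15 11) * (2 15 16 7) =(1 10 17 16 7 2 15 11) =[0, 10, 15, 3, 4, 5, 6, 2, 8, 9, 17, 1, 12, 13, 14, 11, 7, 16]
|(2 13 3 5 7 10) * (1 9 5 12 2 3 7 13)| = 9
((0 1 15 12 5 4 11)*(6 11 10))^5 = (0 4 1 10 15 6 12 11 5)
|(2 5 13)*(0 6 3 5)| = 6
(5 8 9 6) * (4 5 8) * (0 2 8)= (0 2 8 9 6)(4 5)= [2, 1, 8, 3, 5, 4, 0, 7, 9, 6]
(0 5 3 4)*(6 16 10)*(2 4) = (0 5 3 2 4)(6 16 10) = [5, 1, 4, 2, 0, 3, 16, 7, 8, 9, 6, 11, 12, 13, 14, 15, 10]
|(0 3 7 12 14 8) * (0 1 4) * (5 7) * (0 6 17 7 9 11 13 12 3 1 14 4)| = 10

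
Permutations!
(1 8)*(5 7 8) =(1 5 7 8) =[0, 5, 2, 3, 4, 7, 6, 8, 1]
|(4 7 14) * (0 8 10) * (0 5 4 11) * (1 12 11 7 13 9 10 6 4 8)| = 28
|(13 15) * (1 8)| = |(1 8)(13 15)| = 2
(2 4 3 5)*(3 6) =(2 4 6 3 5) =[0, 1, 4, 5, 6, 2, 3]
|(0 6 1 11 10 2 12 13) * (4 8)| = 8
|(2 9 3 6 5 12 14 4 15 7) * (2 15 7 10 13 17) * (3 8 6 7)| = 14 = |(2 9 8 6 5 12 14 4 3 7 15 10 13 17)|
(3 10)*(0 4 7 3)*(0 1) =(0 4 7 3 10 1) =[4, 0, 2, 10, 7, 5, 6, 3, 8, 9, 1]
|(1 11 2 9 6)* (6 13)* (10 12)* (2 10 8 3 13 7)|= |(1 11 10 12 8 3 13 6)(2 9 7)|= 24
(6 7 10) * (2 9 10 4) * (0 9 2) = (0 9 10 6 7 4) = [9, 1, 2, 3, 0, 5, 7, 4, 8, 10, 6]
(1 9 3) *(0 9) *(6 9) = (0 6 9 3 1) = [6, 0, 2, 1, 4, 5, 9, 7, 8, 3]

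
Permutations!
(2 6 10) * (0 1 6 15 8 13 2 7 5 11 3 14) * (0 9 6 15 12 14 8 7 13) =(0 1 15 7 5 11 3 8)(2 12 14 9 6 10 13) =[1, 15, 12, 8, 4, 11, 10, 5, 0, 6, 13, 3, 14, 2, 9, 7]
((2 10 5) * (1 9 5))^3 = ((1 9 5 2 10))^3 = (1 2 9 10 5)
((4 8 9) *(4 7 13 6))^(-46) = (4 9 13)(6 8 7)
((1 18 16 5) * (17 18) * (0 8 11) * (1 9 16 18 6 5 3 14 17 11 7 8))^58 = (18)(0 1 11)(3 17 5 16 14 6 9)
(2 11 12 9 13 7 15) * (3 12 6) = [0, 1, 11, 12, 4, 5, 3, 15, 8, 13, 10, 6, 9, 7, 14, 2] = (2 11 6 3 12 9 13 7 15)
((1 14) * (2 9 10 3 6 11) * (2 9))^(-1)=(1 14)(3 10 9 11 6)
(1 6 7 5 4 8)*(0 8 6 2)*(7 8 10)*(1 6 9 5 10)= (0 1 2)(4 9 5)(6 8)(7 10)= [1, 2, 0, 3, 9, 4, 8, 10, 6, 5, 7]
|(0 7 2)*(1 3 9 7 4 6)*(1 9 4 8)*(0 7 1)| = 10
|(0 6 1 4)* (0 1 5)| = 6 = |(0 6 5)(1 4)|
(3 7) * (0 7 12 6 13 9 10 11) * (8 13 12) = (0 7 3 8 13 9 10 11)(6 12) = [7, 1, 2, 8, 4, 5, 12, 3, 13, 10, 11, 0, 6, 9]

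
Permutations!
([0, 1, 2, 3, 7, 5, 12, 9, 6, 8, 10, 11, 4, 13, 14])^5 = [0, 1, 2, 3, 12, 5, 8, 4, 9, 7, 10, 11, 6, 13, 14]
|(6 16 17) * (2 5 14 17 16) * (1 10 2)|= 7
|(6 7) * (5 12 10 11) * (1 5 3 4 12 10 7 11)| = 6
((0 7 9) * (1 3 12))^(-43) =((0 7 9)(1 3 12))^(-43) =(0 9 7)(1 12 3)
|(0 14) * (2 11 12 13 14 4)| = 7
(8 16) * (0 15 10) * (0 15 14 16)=(0 14 16 8)(10 15)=[14, 1, 2, 3, 4, 5, 6, 7, 0, 9, 15, 11, 12, 13, 16, 10, 8]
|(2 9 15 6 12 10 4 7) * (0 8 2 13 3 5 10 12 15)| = 12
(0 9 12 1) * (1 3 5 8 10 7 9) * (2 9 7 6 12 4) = (0 1)(2 9 4)(3 5 8 10 6 12) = [1, 0, 9, 5, 2, 8, 12, 7, 10, 4, 6, 11, 3]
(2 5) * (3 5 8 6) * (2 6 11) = (2 8 11)(3 5 6) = [0, 1, 8, 5, 4, 6, 3, 7, 11, 9, 10, 2]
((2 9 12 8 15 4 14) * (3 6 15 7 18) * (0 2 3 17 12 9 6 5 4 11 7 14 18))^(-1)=(0 7 11 15 6 2)(3 14 8 12 17 18 4 5)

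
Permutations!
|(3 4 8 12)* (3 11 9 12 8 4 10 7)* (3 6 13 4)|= |(3 10 7 6 13 4)(9 12 11)|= 6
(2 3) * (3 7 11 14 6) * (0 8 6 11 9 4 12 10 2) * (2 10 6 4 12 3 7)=(0 8 4 3)(6 7 9 12)(11 14)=[8, 1, 2, 0, 3, 5, 7, 9, 4, 12, 10, 14, 6, 13, 11]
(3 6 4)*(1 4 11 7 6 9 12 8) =(1 4 3 9 12 8)(6 11 7) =[0, 4, 2, 9, 3, 5, 11, 6, 1, 12, 10, 7, 8]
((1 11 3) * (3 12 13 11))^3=((1 3)(11 12 13))^3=(13)(1 3)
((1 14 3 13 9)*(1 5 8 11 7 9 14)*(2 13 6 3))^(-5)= ((2 13 14)(3 6)(5 8 11 7 9))^(-5)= (2 13 14)(3 6)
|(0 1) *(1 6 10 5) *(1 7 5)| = 4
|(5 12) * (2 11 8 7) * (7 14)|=10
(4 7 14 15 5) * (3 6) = [0, 1, 2, 6, 7, 4, 3, 14, 8, 9, 10, 11, 12, 13, 15, 5] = (3 6)(4 7 14 15 5)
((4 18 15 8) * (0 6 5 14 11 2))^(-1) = (0 2 11 14 5 6)(4 8 15 18)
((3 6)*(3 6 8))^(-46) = (8)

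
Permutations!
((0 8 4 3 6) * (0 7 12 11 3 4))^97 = ((0 8)(3 6 7 12 11))^97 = (0 8)(3 7 11 6 12)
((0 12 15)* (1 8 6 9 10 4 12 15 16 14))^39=((0 15)(1 8 6 9 10 4 12 16 14))^39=(0 15)(1 9 12)(4 14 6)(8 10 16)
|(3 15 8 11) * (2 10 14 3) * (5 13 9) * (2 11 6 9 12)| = 11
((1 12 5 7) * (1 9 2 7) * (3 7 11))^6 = ((1 12 5)(2 11 3 7 9))^6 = (12)(2 11 3 7 9)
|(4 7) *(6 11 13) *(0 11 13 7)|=|(0 11 7 4)(6 13)|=4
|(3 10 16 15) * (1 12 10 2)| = 7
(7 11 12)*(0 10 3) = (0 10 3)(7 11 12) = [10, 1, 2, 0, 4, 5, 6, 11, 8, 9, 3, 12, 7]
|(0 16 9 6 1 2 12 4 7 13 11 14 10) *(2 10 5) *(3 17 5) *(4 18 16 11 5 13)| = |(0 11 14 3 17 13 5 2 12 18 16 9 6 1 10)(4 7)| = 30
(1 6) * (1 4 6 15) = [0, 15, 2, 3, 6, 5, 4, 7, 8, 9, 10, 11, 12, 13, 14, 1] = (1 15)(4 6)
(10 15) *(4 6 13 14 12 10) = [0, 1, 2, 3, 6, 5, 13, 7, 8, 9, 15, 11, 10, 14, 12, 4] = (4 6 13 14 12 10 15)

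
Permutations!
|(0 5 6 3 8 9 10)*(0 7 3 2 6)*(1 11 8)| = 14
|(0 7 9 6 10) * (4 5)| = 10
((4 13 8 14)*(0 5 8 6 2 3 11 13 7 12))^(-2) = (0 7 14 5 12 4 8)(2 13 3 6 11)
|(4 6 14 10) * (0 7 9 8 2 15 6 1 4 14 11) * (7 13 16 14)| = |(0 13 16 14 10 7 9 8 2 15 6 11)(1 4)| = 12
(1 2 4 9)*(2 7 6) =(1 7 6 2 4 9) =[0, 7, 4, 3, 9, 5, 2, 6, 8, 1]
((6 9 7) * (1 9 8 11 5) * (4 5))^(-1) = (1 5 4 11 8 6 7 9) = ((1 9 7 6 8 11 4 5))^(-1)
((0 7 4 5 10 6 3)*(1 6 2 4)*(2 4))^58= (0 6 7 3 1)(4 5 10)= ((0 7 1 6 3)(4 5 10))^58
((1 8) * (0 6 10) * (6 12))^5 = ((0 12 6 10)(1 8))^5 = (0 12 6 10)(1 8)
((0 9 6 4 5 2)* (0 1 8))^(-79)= (0 9 6 4 5 2 1 8)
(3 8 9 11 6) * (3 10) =(3 8 9 11 6 10) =[0, 1, 2, 8, 4, 5, 10, 7, 9, 11, 3, 6]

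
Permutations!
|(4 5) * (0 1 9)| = 6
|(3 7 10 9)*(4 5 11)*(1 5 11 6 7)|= 14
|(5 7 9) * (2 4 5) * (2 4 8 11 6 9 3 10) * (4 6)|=|(2 8 11 4 5 7 3 10)(6 9)|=8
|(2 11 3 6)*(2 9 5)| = 6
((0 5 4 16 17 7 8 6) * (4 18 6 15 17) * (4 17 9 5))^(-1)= (0 6 18 5 9 15 8 7 17 16 4)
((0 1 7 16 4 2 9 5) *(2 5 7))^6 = (0 4 7 2)(1 5 16 9)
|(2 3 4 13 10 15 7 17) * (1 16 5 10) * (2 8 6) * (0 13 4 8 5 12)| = |(0 13 1 16 12)(2 3 8 6)(5 10 15 7 17)| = 20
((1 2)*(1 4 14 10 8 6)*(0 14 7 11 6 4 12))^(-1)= (0 12 2 1 6 11 7 4 8 10 14)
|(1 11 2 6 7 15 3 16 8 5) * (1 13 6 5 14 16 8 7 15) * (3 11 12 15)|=13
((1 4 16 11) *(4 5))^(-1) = (1 11 16 4 5)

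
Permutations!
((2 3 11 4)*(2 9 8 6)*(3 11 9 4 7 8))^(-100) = ((2 11 7 8 6)(3 9))^(-100) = (11)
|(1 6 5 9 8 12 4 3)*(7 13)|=|(1 6 5 9 8 12 4 3)(7 13)|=8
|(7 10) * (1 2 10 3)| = 5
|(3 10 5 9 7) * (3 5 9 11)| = |(3 10 9 7 5 11)| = 6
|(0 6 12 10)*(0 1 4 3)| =7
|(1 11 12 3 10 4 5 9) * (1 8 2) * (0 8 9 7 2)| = 18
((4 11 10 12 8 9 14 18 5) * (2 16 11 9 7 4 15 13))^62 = (2 7 15 12 18 11 9)(4 13 8 5 10 14 16)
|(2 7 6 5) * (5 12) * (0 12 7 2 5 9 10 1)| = 10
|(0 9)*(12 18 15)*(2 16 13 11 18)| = |(0 9)(2 16 13 11 18 15 12)| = 14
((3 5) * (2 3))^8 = ((2 3 5))^8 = (2 5 3)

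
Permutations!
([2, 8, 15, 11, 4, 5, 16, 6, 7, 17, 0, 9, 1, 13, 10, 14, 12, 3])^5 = (1 12 16 6 7 8)(3 11 9 17)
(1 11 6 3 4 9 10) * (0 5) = (0 5)(1 11 6 3 4 9 10) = [5, 11, 2, 4, 9, 0, 3, 7, 8, 10, 1, 6]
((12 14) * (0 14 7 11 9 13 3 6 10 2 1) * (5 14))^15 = (0 14 7 9 3 10 1 5 12 11 13 6 2)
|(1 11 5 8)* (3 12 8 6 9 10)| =9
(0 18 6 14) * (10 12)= (0 18 6 14)(10 12)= [18, 1, 2, 3, 4, 5, 14, 7, 8, 9, 12, 11, 10, 13, 0, 15, 16, 17, 6]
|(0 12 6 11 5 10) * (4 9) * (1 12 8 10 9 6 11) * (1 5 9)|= 21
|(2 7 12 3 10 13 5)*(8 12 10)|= |(2 7 10 13 5)(3 8 12)|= 15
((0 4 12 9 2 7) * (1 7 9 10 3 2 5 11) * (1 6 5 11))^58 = (0 1 6 9 3 12)(2 10 4 7 5 11) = ((0 4 12 10 3 2 9 11 6 5 1 7))^58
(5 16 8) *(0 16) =(0 16 8 5) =[16, 1, 2, 3, 4, 0, 6, 7, 5, 9, 10, 11, 12, 13, 14, 15, 8]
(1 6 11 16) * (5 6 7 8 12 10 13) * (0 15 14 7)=(0 15 14 7 8 12 10 13 5 6 11 16 1)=[15, 0, 2, 3, 4, 6, 11, 8, 12, 9, 13, 16, 10, 5, 7, 14, 1]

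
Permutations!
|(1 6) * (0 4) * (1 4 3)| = 5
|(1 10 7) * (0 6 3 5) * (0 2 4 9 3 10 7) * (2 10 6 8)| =8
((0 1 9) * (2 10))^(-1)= (0 9 1)(2 10)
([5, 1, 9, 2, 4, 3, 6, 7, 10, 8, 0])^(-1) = (0 10 8 9 2 3 5)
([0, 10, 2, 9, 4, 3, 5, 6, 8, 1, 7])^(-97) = [0, 10, 2, 9, 4, 3, 5, 6, 8, 1, 7]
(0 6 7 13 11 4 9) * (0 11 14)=(0 6 7 13 14)(4 9 11)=[6, 1, 2, 3, 9, 5, 7, 13, 8, 11, 10, 4, 12, 14, 0]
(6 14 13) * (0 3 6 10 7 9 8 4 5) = [3, 1, 2, 6, 5, 0, 14, 9, 4, 8, 7, 11, 12, 10, 13] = (0 3 6 14 13 10 7 9 8 4 5)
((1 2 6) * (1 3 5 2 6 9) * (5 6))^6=((1 5 2 9)(3 6))^6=(1 2)(5 9)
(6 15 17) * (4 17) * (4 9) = [0, 1, 2, 3, 17, 5, 15, 7, 8, 4, 10, 11, 12, 13, 14, 9, 16, 6] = (4 17 6 15 9)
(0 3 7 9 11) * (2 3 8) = (0 8 2 3 7 9 11) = [8, 1, 3, 7, 4, 5, 6, 9, 2, 11, 10, 0]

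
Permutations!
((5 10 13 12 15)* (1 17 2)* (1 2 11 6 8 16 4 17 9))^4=(4 8 11)(5 15 12 13 10)(6 17 16)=((1 9)(4 17 11 6 8 16)(5 10 13 12 15))^4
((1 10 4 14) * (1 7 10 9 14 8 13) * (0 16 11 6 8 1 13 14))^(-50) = (0 14 9 8 1 6 4 11 10 16 7)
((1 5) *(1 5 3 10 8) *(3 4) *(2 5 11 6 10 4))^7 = ((1 2 5 11 6 10 8)(3 4))^7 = (11)(3 4)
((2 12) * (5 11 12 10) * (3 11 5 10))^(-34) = (2 11)(3 12)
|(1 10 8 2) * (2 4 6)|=6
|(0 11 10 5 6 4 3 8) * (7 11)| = |(0 7 11 10 5 6 4 3 8)| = 9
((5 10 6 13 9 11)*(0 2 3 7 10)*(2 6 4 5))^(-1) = (0 5 4 10 7 3 2 11 9 13 6)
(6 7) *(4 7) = (4 7 6) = [0, 1, 2, 3, 7, 5, 4, 6]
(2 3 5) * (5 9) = [0, 1, 3, 9, 4, 2, 6, 7, 8, 5] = (2 3 9 5)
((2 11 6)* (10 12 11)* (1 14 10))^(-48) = (1 14 10 12 11 6 2)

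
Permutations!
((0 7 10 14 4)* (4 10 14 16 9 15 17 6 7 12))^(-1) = (0 4 12)(6 17 15 9 16 10 14 7) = ((0 12 4)(6 7 14 10 16 9 15 17))^(-1)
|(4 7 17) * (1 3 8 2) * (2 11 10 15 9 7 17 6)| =|(1 3 8 11 10 15 9 7 6 2)(4 17)| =10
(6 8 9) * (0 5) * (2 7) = (0 5)(2 7)(6 8 9) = [5, 1, 7, 3, 4, 0, 8, 2, 9, 6]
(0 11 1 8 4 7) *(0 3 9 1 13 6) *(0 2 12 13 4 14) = (0 11 4 7 3 9 1 8 14)(2 12 13 6) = [11, 8, 12, 9, 7, 5, 2, 3, 14, 1, 10, 4, 13, 6, 0]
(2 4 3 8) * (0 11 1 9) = (0 11 1 9)(2 4 3 8) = [11, 9, 4, 8, 3, 5, 6, 7, 2, 0, 10, 1]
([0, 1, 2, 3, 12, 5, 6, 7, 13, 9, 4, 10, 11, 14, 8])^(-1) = [0, 1, 2, 3, 10, 5, 6, 7, 14, 9, 11, 12, 4, 8, 13]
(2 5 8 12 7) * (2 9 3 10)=[0, 1, 5, 10, 4, 8, 6, 9, 12, 3, 2, 11, 7]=(2 5 8 12 7 9 3 10)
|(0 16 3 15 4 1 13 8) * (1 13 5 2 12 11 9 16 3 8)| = 13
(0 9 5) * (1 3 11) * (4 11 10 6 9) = (0 4 11 1 3 10 6 9 5) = [4, 3, 2, 10, 11, 0, 9, 7, 8, 5, 6, 1]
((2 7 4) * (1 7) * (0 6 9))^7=(0 6 9)(1 2 4 7)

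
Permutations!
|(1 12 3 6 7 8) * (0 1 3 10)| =4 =|(0 1 12 10)(3 6 7 8)|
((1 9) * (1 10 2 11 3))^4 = ((1 9 10 2 11 3))^4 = (1 11 10)(2 9 3)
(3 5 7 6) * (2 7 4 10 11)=(2 7 6 3 5 4 10 11)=[0, 1, 7, 5, 10, 4, 3, 6, 8, 9, 11, 2]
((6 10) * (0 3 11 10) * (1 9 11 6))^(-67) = (0 6 3)(1 9 11 10)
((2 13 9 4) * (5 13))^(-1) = ((2 5 13 9 4))^(-1) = (2 4 9 13 5)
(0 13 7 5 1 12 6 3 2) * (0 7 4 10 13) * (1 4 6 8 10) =[0, 12, 7, 2, 1, 4, 3, 5, 10, 9, 13, 11, 8, 6] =(1 12 8 10 13 6 3 2 7 5 4)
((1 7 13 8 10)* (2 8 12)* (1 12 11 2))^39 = ((1 7 13 11 2 8 10 12))^39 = (1 12 10 8 2 11 13 7)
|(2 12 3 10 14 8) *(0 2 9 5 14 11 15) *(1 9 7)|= |(0 2 12 3 10 11 15)(1 9 5 14 8 7)|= 42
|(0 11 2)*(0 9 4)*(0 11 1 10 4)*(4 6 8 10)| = 6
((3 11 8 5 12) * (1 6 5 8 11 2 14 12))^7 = (1 6 5)(2 3 12 14)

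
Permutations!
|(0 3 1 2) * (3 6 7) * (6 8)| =7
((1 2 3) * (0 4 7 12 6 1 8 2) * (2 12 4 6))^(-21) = ((0 6 1)(2 3 8 12)(4 7))^(-21) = (2 12 8 3)(4 7)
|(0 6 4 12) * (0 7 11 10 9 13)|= |(0 6 4 12 7 11 10 9 13)|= 9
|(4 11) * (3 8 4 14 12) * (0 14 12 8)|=7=|(0 14 8 4 11 12 3)|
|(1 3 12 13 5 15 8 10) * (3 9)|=9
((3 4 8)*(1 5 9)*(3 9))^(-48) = (9)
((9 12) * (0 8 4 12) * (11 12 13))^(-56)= ((0 8 4 13 11 12 9))^(-56)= (13)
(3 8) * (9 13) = [0, 1, 2, 8, 4, 5, 6, 7, 3, 13, 10, 11, 12, 9] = (3 8)(9 13)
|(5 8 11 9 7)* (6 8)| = |(5 6 8 11 9 7)| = 6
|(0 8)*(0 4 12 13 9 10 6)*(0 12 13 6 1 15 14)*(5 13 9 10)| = 10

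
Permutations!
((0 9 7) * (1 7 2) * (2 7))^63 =(9)(1 2)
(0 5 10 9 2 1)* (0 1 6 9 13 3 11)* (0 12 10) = (0 5)(2 6 9)(3 11 12 10 13) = [5, 1, 6, 11, 4, 0, 9, 7, 8, 2, 13, 12, 10, 3]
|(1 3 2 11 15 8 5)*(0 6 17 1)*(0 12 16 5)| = |(0 6 17 1 3 2 11 15 8)(5 12 16)| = 9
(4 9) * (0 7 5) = (0 7 5)(4 9) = [7, 1, 2, 3, 9, 0, 6, 5, 8, 4]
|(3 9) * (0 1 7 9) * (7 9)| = |(0 1 9 3)| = 4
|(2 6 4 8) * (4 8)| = |(2 6 8)| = 3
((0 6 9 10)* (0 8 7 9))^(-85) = ((0 6)(7 9 10 8))^(-85) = (0 6)(7 8 10 9)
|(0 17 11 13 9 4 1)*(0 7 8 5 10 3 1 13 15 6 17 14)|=|(0 14)(1 7 8 5 10 3)(4 13 9)(6 17 11 15)|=12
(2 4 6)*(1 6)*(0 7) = (0 7)(1 6 2 4) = [7, 6, 4, 3, 1, 5, 2, 0]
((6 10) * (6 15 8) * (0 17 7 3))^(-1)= ((0 17 7 3)(6 10 15 8))^(-1)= (0 3 7 17)(6 8 15 10)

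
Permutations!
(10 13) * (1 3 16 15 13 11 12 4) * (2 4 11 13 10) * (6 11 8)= (1 3 16 15 10 13 2 4)(6 11 12 8)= [0, 3, 4, 16, 1, 5, 11, 7, 6, 9, 13, 12, 8, 2, 14, 10, 15]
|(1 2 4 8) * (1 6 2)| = 4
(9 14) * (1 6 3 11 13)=(1 6 3 11 13)(9 14)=[0, 6, 2, 11, 4, 5, 3, 7, 8, 14, 10, 13, 12, 1, 9]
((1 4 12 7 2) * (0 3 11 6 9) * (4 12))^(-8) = (12)(0 11 9 3 6)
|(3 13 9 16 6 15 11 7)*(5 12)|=8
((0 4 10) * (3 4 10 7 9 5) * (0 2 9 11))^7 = (0 7 3 9 10 11 4 5 2)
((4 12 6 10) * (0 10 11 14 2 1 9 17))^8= ((0 10 4 12 6 11 14 2 1 9 17))^8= (0 1 11 4 17 2 6 10 9 14 12)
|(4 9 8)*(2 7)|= |(2 7)(4 9 8)|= 6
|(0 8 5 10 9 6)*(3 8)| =|(0 3 8 5 10 9 6)| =7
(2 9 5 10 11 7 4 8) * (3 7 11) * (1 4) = [0, 4, 9, 7, 8, 10, 6, 1, 2, 5, 3, 11] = (11)(1 4 8 2 9 5 10 3 7)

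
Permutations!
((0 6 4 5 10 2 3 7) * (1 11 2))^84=(0 10 3 4 11)(1 7 5 2 6)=((0 6 4 5 10 1 11 2 3 7))^84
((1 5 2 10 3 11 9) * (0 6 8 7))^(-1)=(0 7 8 6)(1 9 11 3 10 2 5)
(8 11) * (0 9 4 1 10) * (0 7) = (0 9 4 1 10 7)(8 11) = [9, 10, 2, 3, 1, 5, 6, 0, 11, 4, 7, 8]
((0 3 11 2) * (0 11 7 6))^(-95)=((0 3 7 6)(2 11))^(-95)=(0 3 7 6)(2 11)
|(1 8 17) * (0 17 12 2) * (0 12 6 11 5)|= |(0 17 1 8 6 11 5)(2 12)|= 14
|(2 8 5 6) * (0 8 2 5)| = 2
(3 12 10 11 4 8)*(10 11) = (3 12 11 4 8) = [0, 1, 2, 12, 8, 5, 6, 7, 3, 9, 10, 4, 11]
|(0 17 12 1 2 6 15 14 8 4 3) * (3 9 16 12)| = |(0 17 3)(1 2 6 15 14 8 4 9 16 12)| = 30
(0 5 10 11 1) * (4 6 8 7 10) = (0 5 4 6 8 7 10 11 1) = [5, 0, 2, 3, 6, 4, 8, 10, 7, 9, 11, 1]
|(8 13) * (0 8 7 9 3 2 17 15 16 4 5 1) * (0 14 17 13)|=70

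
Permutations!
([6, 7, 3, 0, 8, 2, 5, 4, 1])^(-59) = (0 6 5 2 3)(1 7 4 8)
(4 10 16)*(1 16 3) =(1 16 4 10 3) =[0, 16, 2, 1, 10, 5, 6, 7, 8, 9, 3, 11, 12, 13, 14, 15, 4]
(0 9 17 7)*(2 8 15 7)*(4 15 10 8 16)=(0 9 17 2 16 4 15 7)(8 10)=[9, 1, 16, 3, 15, 5, 6, 0, 10, 17, 8, 11, 12, 13, 14, 7, 4, 2]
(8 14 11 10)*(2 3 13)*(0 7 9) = (0 7 9)(2 3 13)(8 14 11 10) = [7, 1, 3, 13, 4, 5, 6, 9, 14, 0, 8, 10, 12, 2, 11]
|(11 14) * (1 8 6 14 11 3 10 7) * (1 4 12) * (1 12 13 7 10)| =|(1 8 6 14 3)(4 13 7)| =15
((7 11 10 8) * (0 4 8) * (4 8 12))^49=((0 8 7 11 10)(4 12))^49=(0 10 11 7 8)(4 12)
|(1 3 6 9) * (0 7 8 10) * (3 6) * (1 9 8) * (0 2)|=7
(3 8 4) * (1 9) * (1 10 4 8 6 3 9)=(3 6)(4 9 10)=[0, 1, 2, 6, 9, 5, 3, 7, 8, 10, 4]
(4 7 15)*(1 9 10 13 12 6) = (1 9 10 13 12 6)(4 7 15) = [0, 9, 2, 3, 7, 5, 1, 15, 8, 10, 13, 11, 6, 12, 14, 4]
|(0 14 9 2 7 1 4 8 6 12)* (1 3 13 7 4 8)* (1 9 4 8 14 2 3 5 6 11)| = |(0 2 8 11 1 14 4 9 3 13 7 5 6 12)| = 14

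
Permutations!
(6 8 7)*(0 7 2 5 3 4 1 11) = [7, 11, 5, 4, 1, 3, 8, 6, 2, 9, 10, 0] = (0 7 6 8 2 5 3 4 1 11)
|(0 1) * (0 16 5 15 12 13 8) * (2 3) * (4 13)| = 18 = |(0 1 16 5 15 12 4 13 8)(2 3)|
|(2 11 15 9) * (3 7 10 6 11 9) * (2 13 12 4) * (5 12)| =6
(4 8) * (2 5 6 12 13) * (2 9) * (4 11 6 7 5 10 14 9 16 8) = (2 10 14 9)(5 7)(6 12 13 16 8 11) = [0, 1, 10, 3, 4, 7, 12, 5, 11, 2, 14, 6, 13, 16, 9, 15, 8]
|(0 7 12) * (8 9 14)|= 3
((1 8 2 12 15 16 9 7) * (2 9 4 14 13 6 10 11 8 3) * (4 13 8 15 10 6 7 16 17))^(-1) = ((1 3 2 12 10 11 15 17 4 14 8 9 16 13 7))^(-1) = (1 7 13 16 9 8 14 4 17 15 11 10 12 2 3)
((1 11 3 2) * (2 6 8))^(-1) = (1 2 8 6 3 11)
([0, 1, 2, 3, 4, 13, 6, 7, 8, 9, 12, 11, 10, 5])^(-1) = [0, 1, 2, 3, 4, 13, 6, 7, 8, 9, 12, 11, 10, 5]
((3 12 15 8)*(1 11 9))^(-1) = ((1 11 9)(3 12 15 8))^(-1) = (1 9 11)(3 8 15 12)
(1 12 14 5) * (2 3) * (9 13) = (1 12 14 5)(2 3)(9 13) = [0, 12, 3, 2, 4, 1, 6, 7, 8, 13, 10, 11, 14, 9, 5]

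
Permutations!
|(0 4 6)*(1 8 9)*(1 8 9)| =3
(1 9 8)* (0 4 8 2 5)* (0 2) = (0 4 8 1 9)(2 5) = [4, 9, 5, 3, 8, 2, 6, 7, 1, 0]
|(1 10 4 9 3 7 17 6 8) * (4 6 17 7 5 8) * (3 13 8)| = |(17)(1 10 6 4 9 13 8)(3 5)| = 14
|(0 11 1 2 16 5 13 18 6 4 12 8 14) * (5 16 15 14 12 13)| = |(0 11 1 2 15 14)(4 13 18 6)(8 12)| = 12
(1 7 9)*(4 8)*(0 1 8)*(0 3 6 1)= (1 7 9 8 4 3 6)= [0, 7, 2, 6, 3, 5, 1, 9, 4, 8]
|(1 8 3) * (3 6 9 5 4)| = |(1 8 6 9 5 4 3)| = 7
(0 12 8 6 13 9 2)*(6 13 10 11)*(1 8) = [12, 8, 0, 3, 4, 5, 10, 7, 13, 2, 11, 6, 1, 9] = (0 12 1 8 13 9 2)(6 10 11)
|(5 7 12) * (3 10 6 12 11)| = 7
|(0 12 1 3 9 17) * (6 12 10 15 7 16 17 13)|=6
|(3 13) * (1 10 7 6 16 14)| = |(1 10 7 6 16 14)(3 13)| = 6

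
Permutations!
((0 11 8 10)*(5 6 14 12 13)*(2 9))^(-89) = ((0 11 8 10)(2 9)(5 6 14 12 13))^(-89) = (0 10 8 11)(2 9)(5 6 14 12 13)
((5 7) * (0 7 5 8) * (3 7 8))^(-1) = (0 8)(3 7)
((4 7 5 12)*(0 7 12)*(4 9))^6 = (12) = ((0 7 5)(4 12 9))^6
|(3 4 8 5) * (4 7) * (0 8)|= 6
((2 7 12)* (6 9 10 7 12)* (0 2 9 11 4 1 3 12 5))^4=(0 2 5)(1 10 4 9 11 12 6 3 7)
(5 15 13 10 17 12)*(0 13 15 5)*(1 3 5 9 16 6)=(0 13 10 17 12)(1 3 5 9 16 6)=[13, 3, 2, 5, 4, 9, 1, 7, 8, 16, 17, 11, 0, 10, 14, 15, 6, 12]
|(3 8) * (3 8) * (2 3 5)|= 3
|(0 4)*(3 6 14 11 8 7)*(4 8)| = 8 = |(0 8 7 3 6 14 11 4)|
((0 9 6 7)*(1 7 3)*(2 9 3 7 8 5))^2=(0 1 5 9 7 3 8 2 6)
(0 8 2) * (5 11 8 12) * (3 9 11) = [12, 1, 0, 9, 4, 3, 6, 7, 2, 11, 10, 8, 5] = (0 12 5 3 9 11 8 2)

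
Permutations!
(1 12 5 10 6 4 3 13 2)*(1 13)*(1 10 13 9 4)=(1 12 5 13 2 9 4 3 10 6)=[0, 12, 9, 10, 3, 13, 1, 7, 8, 4, 6, 11, 5, 2]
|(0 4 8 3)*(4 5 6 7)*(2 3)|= |(0 5 6 7 4 8 2 3)|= 8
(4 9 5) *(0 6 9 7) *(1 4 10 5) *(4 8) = (0 6 9 1 8 4 7)(5 10) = [6, 8, 2, 3, 7, 10, 9, 0, 4, 1, 5]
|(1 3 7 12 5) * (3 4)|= |(1 4 3 7 12 5)|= 6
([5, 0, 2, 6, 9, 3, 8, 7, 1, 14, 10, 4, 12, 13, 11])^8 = (14)(0 3 8)(1 5 6)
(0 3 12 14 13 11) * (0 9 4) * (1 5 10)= [3, 5, 2, 12, 0, 10, 6, 7, 8, 4, 1, 9, 14, 11, 13]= (0 3 12 14 13 11 9 4)(1 5 10)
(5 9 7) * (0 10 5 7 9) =(0 10 5) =[10, 1, 2, 3, 4, 0, 6, 7, 8, 9, 5]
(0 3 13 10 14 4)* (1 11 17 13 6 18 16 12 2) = (0 3 6 18 16 12 2 1 11 17 13 10 14 4) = [3, 11, 1, 6, 0, 5, 18, 7, 8, 9, 14, 17, 2, 10, 4, 15, 12, 13, 16]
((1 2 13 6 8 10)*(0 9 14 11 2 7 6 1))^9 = ((0 9 14 11 2 13 1 7 6 8 10))^9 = (0 8 7 13 11 9 10 6 1 2 14)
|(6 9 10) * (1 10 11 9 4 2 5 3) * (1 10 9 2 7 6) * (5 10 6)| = |(1 9 11 2 10)(3 6 4 7 5)| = 5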